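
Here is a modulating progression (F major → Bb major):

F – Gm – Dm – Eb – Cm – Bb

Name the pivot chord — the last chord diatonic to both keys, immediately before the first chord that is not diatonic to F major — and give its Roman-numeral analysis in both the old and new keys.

Dm — vi in F major, iii in Bb major

Chords diatonic to F major: F, Gm, Am, Bb, C, Dm, Edim.
Reading the progression, the first chord not in that set is Eb, so the modulation leaves F major there.
The chord immediately before Eb is Dm, which is diatonic to both keys: vi in F major and iii in Bb major.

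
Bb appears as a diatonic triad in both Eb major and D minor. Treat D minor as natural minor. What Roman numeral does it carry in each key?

V in Eb major; VI in D minor

The scale of Eb major is Eb F G Ab Bb C D; Bb is degree 5, and the triad built there (Bb-D-F) is major, so it is V.
The scale of D minor (natural minor) is D E F G A Bb C; Bb is degree 6, and the triad built there (Bb-D-F) is major, so it is VI.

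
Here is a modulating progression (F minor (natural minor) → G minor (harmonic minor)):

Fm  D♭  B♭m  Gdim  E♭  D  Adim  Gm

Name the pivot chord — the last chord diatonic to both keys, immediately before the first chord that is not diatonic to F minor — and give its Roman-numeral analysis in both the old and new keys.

Chords diatonic to F minor: Fm, Gdim, A♭, B♭m, Cm, D♭, E♭.
Reading the progression, the first chord not in that set is D, so the modulation leaves F minor there.
The chord immediately before D is E♭, which is diatonic to both keys: VII in F minor and VI in G minor.

E♭ — VII in F minor, VI in G minor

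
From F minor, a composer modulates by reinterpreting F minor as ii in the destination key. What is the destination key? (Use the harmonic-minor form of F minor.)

The numeral ii denotes a minor triad on scale degree 2. With F on degree 2, the tonic of the new key is Eb.
Degree 2 carries a minor triad in major keys, so the destination is Eb major.
Check: the diatonic triads of Eb major are Eb (I), Fm (ii), Gm (iii), Ab (IV), Bb (V), Cm (vi), Ddim (vii°) — F minor is indeed ii.

Eb major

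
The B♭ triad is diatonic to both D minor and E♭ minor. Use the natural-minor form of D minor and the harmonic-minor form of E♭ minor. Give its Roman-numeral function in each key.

The scale of D minor (natural minor) is D E F G A B♭ C; B♭ is degree 6, and the triad built there (B♭-D-F) is major, so it is VI.
The scale of E♭ minor (harmonic minor) is E♭ F G♭ A♭ B♭ C♭ D; B♭ is degree 5, and the triad built there (B♭-D-F) is major, so it is V.

VI in D minor; V in E♭ minor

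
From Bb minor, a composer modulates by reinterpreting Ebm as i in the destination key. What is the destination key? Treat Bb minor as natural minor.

Eb minor

The numeral i denotes a minor triad on scale degree 1. With Eb on degree 1, the tonic of the new key is Eb.
Degree 1 carries a minor triad in minor keys, so the destination is Eb minor.
Check: the diatonic triads of Eb minor (natural minor) are Ebm (i), Fdim (ii°), Gb (III), Abm (iv), Bbm (v), Cb (VI), Db (VII) — Ebm is indeed i.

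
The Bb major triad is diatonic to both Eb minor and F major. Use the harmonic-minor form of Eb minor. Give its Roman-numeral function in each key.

The scale of Eb minor (harmonic minor) is Eb F Gb Ab Bb Cb D; Bb is degree 5, and the triad built there (Bb-D-F) is major, so it is V.
The scale of F major is F G A Bb C D E; Bb is degree 4, and the triad built there (Bb-D-F) is major, so it is IV.

V in Eb minor; IV in F major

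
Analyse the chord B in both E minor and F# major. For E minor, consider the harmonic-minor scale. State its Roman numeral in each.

V in E minor; IV in F# major

The scale of E minor (harmonic minor) is E F# G A B C D#; B is degree 5, and the triad built there (B-D#-F#) is major, so it is V.
The scale of F# major is F# G# A# B C# D# E#; B is degree 4, and the triad built there (B-D#-F#) is major, so it is IV.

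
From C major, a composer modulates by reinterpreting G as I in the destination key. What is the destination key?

G major

The numeral I denotes a major triad on scale degree 1. With G on degree 1, the tonic of the new key is G.
Degree 1 carries a major triad in major keys, so the destination is G major.
Check: the diatonic triads of G major are G (I), Am (ii), Bm (iii), C (IV), D (V), Em (vi), F♯dim (vii°) — G is indeed I.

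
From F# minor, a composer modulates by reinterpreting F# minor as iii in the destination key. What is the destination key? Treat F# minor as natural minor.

D major

The numeral iii denotes a minor triad on scale degree 3. With F# on degree 3, the tonic of the new key is D.
Degree 3 carries a minor triad in major keys, so the destination is D major.
Check: the diatonic triads of D major are D (I), Em (ii), F#m (iii), G (IV), A (V), Bm (vi), C#dim (vii°) — F# minor is indeed iii.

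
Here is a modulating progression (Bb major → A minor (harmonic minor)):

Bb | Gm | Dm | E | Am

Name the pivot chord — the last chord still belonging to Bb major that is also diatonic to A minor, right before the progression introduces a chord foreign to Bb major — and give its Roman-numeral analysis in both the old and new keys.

Dm — iii in Bb major, iv in A minor

Chords diatonic to Bb major: Bb, Cm, Dm, Eb, F, Gm, Adim.
Reading the progression, the first chord not in that set is E, so the modulation leaves Bb major there.
The chord immediately before E is Dm, which is diatonic to both keys: iii in Bb major and iv in A minor.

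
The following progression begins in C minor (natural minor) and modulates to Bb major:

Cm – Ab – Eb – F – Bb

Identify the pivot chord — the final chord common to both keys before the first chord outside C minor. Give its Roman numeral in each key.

Chords diatonic to C minor: Cm, Ddim, Eb, Fm, Gm, Ab, Bb.
Reading the progression, the first chord not in that set is F, so the modulation leaves C minor there.
The chord immediately before F is Eb, which is diatonic to both keys: III in C minor and IV in Bb major.

Eb — III in C minor, IV in Bb major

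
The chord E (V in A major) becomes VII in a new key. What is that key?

The numeral VII denotes a major triad on scale degree 7. With E on degree 7, the tonic of the new key is F♯.
Degree 7 carries a major triad in natural-minor keys, so the destination is F♯ minor.
Check: the diatonic triads of F♯ minor (natural minor) are F♯m (i), G♯dim (ii°), A (III), Bm (iv), C♯m (v), D (VI), E (VII) — E is indeed VII.

F♯ minor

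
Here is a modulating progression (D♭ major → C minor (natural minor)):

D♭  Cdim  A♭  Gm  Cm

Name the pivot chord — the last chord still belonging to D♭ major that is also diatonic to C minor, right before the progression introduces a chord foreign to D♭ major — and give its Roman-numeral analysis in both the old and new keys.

A♭ — V in D♭ major, VI in C minor

Chords diatonic to D♭ major: D♭, E♭m, Fm, G♭, A♭, B♭m, Cdim.
Reading the progression, the first chord not in that set is Gm, so the modulation leaves D♭ major there.
The chord immediately before Gm is A♭, which is diatonic to both keys: V in D♭ major and VI in C minor.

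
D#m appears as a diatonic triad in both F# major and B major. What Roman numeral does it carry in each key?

The scale of F# major is F# G# A# B C# D# E#; D# is degree 6, and the triad built there (D#-F#-A#) is minor, so it is vi.
The scale of B major is B C# D# E F# G# A#; D# is degree 3, and the triad built there (D#-F#-A#) is minor, so it is iii.

vi in F# major; iii in B major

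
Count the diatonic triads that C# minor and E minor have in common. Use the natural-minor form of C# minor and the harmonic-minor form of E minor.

Diatonic triads of C# minor (natural minor): C#m (i), D#dim (ii°), E (III), F#m (iv), G#m (v), A (VI), B (VII).
Diatonic triads of E minor (harmonic minor): Em (i), F#dim (ii°), Gaug (III+), Am (iv), B (V), C (VI), D#dim (vii°).
Matching root and quality in both lists: D#dim, B.
That gives 2 common triads.

2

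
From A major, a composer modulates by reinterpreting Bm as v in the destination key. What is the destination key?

E minor

The numeral v denotes a minor triad on scale degree 5. With B on degree 5, the tonic of the new key is E.
Degree 5 carries a minor triad in natural-minor keys, so the destination is E minor.
Check: the diatonic triads of E minor (natural minor) are Em (i), F#dim (ii°), G (III), Am (iv), Bm (v), C (VI), D (VII) — Bm is indeed v.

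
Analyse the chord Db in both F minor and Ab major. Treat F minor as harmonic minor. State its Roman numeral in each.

VI in F minor; IV in Ab major

The scale of F minor (harmonic minor) is F G Ab Bb C Db E; Db is degree 6, and the triad built there (Db-F-Ab) is major, so it is VI.
The scale of Ab major is Ab Bb C Db Eb F G; Db is degree 4, and the triad built there (Db-F-Ab) is major, so it is IV.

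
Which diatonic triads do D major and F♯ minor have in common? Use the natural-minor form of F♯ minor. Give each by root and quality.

D, F♯m, A, Bm

Triads in D major: D (I), Em (ii), F♯m (iii), G (IV), A (V), Bm (vi), C♯dim (vii°).
Triads in F♯ minor (natural minor): F♯m (i), G♯dim (ii°), A (III), Bm (iv), C♯m (v), D (VI), E (VII).
Shared triads with their functions: D (I in D major, VI in F♯ minor); F♯m (iii in D major, i in F♯ minor); A (V in D major, III in F♯ minor); Bm (vi in D major, iv in F♯ minor).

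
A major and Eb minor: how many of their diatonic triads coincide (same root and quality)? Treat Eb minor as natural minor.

Diatonic triads of A major: A (I), Bm (ii), C#m (iii), D (IV), E (V), F#m (vi), G#dim (vii°).
Diatonic triads of Eb minor (natural minor): Ebm (i), Fdim (ii°), Gb (III), Abm (iv), Bbm (v), Cb (VI), Db (VII).
No triad has the same root and quality in both keys.

0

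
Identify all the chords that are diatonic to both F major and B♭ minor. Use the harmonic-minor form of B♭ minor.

Triads in F major: F (I), Gm (ii), Am (iii), B♭ (IV), C (V), Dm (vi), Edim (vii°).
Triads in B♭ minor (harmonic minor): B♭m (i), Cdim (ii°), D♭aug (III+), E♭m (iv), F (V), G♭ (VI), Adim (vii°).
Shared triads with their functions: F (I in F major, V in B♭ minor).

F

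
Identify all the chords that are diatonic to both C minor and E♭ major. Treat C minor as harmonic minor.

Triads in C minor (harmonic minor): Cm (i), Ddim (ii°), E♭aug (III+), Fm (iv), G (V), A♭ (VI), Bdim (vii°).
Triads in E♭ major: E♭ (I), Fm (ii), Gm (iii), A♭ (IV), B♭ (V), Cm (vi), Ddim (vii°).
Shared triads with their functions: Cm (i in C minor, vi in E♭ major); Ddim (ii° in C minor, vii° in E♭ major); Fm (iv in C minor, ii in E♭ major); A♭ (VI in C minor, IV in E♭ major).

Cm, Ddim, Fm, A♭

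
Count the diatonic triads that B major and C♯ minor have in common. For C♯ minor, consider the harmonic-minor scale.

Diatonic triads of B major: B major (I), C♯ minor (ii), D♯ minor (iii), E major (IV), F♯ major (V), G♯ minor (vi), A♯ diminished (vii°).
Diatonic triads of C♯ minor (harmonic minor): C♯ minor (i), D♯ diminished (ii°), E augmented (III+), F♯ minor (iv), G♯ major (V), A major (VI), B♯ diminished (vii°).
Matching root and quality in both lists: C♯ minor.
That gives 1 common triad.

1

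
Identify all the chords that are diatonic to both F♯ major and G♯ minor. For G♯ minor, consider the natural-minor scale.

F♯, G♯m, B, D♯m

Triads in F♯ major: F♯ major (I), G♯ minor (ii), A♯ minor (iii), B major (IV), C♯ major (V), D♯ minor (vi), E♯ diminished (vii°).
Triads in G♯ minor (natural minor): G♯ minor (i), A♯ diminished (ii°), B major (III), C♯ minor (iv), D♯ minor (v), E major (VI), F♯ major (VII).
Shared triads with their functions: F♯ major (I in F♯ major, VII in G♯ minor); G♯ minor (ii in F♯ major, i in G♯ minor); B major (IV in F♯ major, III in G♯ minor); D♯ minor (vi in F♯ major, v in G♯ minor).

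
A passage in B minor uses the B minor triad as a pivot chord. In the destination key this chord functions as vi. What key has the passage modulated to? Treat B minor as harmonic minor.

D major

The numeral vi denotes a minor triad on scale degree 6. With B on degree 6, the tonic of the new key is D.
Degree 6 carries a minor triad in major keys, so the destination is D major.
Check: the diatonic triads of D major are D (I), Em (ii), F#m (iii), G (IV), A (V), Bm (vi), C#dim (vii°) — B minor is indeed vi.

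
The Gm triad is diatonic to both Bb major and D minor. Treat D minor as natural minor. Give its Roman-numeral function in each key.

vi in Bb major; iv in D minor

The scale of Bb major is Bb C D Eb F G A; G is degree 6, and the triad built there (G-Bb-D) is minor, so it is vi.
The scale of D minor (natural minor) is D E F G A Bb C; G is degree 4, and the triad built there (G-Bb-D) is minor, so it is iv.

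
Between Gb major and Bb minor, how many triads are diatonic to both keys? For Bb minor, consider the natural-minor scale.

4

Diatonic triads of Gb major: Gb (I), Abm (ii), Bbm (iii), Cb (IV), Db (V), Ebm (vi), Fdim (vii°).
Diatonic triads of Bb minor (natural minor): Bbm (i), Cdim (ii°), Db (III), Ebm (iv), Fm (v), Gb (VI), Ab (VII).
Matching root and quality in both lists: Gb, Bbm, Db, Ebm.
That gives 4 common triads.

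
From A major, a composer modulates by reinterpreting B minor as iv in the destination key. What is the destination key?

F♯ minor

The numeral iv denotes a minor triad on scale degree 4. With B on degree 4, the tonic of the new key is F♯.
Degree 4 carries a minor triad in minor keys, so the destination is F♯ minor.
Check: the diatonic triads of F♯ minor (natural minor) are F♯m (i), G♯dim (ii°), A (III), Bm (iv), C♯m (v), D (VI), E (VII) — B minor is indeed iv.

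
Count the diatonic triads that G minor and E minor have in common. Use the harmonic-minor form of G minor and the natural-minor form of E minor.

Diatonic triads of G minor (harmonic minor): G minor (i), A diminished (ii°), B♭ augmented (III+), C minor (iv), D major (V), E♭ major (VI), F♯ diminished (vii°).
Diatonic triads of E minor (natural minor): E minor (i), F♯ diminished (ii°), G major (III), A minor (iv), B minor (v), C major (VI), D major (VII).
Matching root and quality in both lists: D major, F♯ diminished.
That gives 2 common triads.

2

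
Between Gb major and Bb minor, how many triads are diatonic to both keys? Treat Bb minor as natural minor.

Diatonic triads of Gb major: Gb major (I), Ab minor (ii), Bb minor (iii), Cb major (IV), Db major (V), Eb minor (vi), F diminished (vii°).
Diatonic triads of Bb minor (natural minor): Bb minor (i), C diminished (ii°), Db major (III), Eb minor (iv), F minor (v), Gb major (VI), Ab major (VII).
Matching root and quality in both lists: Gb major, Bb minor, Db major, Eb minor.
That gives 4 common triads.

4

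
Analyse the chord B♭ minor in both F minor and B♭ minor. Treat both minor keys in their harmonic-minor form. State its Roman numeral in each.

The scale of F minor (harmonic minor) is F G A♭ B♭ C D♭ E; B♭ is degree 4, and the triad built there (B♭-D♭-F) is minor, so it is iv.
The scale of B♭ minor (harmonic minor) is B♭ C D♭ E♭ F G♭ A; B♭ is degree 1, and the triad built there (B♭-D♭-F) is minor, so it is i.

iv in F minor; i in B♭ minor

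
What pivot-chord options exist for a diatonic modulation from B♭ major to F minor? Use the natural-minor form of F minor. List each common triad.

Triads in B♭ major: B♭ major (I), C minor (ii), D minor (iii), E♭ major (IV), F major (V), G minor (vi), A diminished (vii°).
Triads in F minor (natural minor): F minor (i), G diminished (ii°), A♭ major (III), B♭ minor (iv), C minor (v), D♭ major (VI), E♭ major (VII).
Shared triads with their functions: C minor (ii in B♭ major, v in F minor); E♭ major (IV in B♭ major, VII in F minor).

Cm, E♭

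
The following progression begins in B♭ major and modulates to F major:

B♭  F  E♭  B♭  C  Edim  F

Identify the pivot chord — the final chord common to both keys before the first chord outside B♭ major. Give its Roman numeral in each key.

Chords diatonic to B♭ major: B♭, Cm, Dm, E♭, F, Gm, Adim.
Reading the progression, the first chord not in that set is C, so the modulation leaves B♭ major there.
The chord immediately before C is B♭, which is diatonic to both keys: I in B♭ major and IV in F major.

B♭ — I in B♭ major, IV in F major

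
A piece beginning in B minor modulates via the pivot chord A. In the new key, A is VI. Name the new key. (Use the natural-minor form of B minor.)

The numeral VI denotes a major triad on scale degree 6. With A on degree 6, the tonic of the new key is C#.
Degree 6 carries a major triad in minor keys, so the destination is C# minor.
Check: the diatonic triads of C# minor (natural minor) are C#m (i), D#dim (ii°), E (III), F#m (iv), G#m (v), A (VI), B (VII) — A is indeed VI.

C# minor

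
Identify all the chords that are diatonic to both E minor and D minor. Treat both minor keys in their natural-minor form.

Am, C

Triads in E minor (natural minor): Em (i), F♯dim (ii°), G (III), Am (iv), Bm (v), C (VI), D (VII).
Triads in D minor (natural minor): Dm (i), Edim (ii°), F (III), Gm (iv), Am (v), B♭ (VI), C (VII).
Shared triads with their functions: Am (iv in E minor, v in D minor); C (VI in E minor, VII in D minor).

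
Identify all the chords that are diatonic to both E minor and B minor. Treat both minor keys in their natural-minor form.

Em, G, Bm, D

Triads in E minor (natural minor): Em (i), F♯dim (ii°), G (III), Am (iv), Bm (v), C (VI), D (VII).
Triads in B minor (natural minor): Bm (i), C♯dim (ii°), D (III), Em (iv), F♯m (v), G (VI), A (VII).
Shared triads with their functions: Em (i in E minor, iv in B minor); G (III in E minor, VI in B minor); Bm (v in E minor, i in B minor); D (VII in E minor, III in B minor).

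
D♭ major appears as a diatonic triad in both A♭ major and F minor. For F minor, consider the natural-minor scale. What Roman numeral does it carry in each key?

The scale of A♭ major is A♭ B♭ C D♭ E♭ F G; D♭ is degree 4, and the triad built there (D♭-F-A♭) is major, so it is IV.
The scale of F minor (natural minor) is F G A♭ B♭ C D♭ E♭; D♭ is degree 6, and the triad built there (D♭-F-A♭) is major, so it is VI.

IV in A♭ major; VI in F minor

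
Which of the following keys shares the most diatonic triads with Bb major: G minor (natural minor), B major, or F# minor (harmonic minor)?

G minor

Triads of Bb major: Bb (I), Cm (ii), Dm (iii), Eb (IV), F (V), Gm (vi), Adim (vii°).
G minor (natural minor) shares 7: Bb, Cm, Dm, Eb, F, Gm, Adim.
B major shares 0: none.
F# minor (harmonic minor) shares 0: none.
The most common triads (7) are shared with G minor.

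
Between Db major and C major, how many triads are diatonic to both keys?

0

Diatonic triads of Db major: Db (I), Ebm (ii), Fm (iii), Gb (IV), Ab (V), Bbm (vi), Cdim (vii°).
Diatonic triads of C major: C (I), Dm (ii), Em (iii), F (IV), G (V), Am (vi), Bdim (vii°).
No triad has the same root and quality in both keys.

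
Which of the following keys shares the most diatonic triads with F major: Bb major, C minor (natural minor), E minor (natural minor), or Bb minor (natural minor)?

Triads of F major: F major (I), G minor (ii), A minor (iii), Bb major (IV), C major (V), D minor (vi), E diminished (vii°).
Bb major shares 4: F, Gm, Bb, Dm.
C minor (natural minor) shares 2: Gm, Bb.
E minor (natural minor) shares 2: Am, C.
Bb minor (natural minor) shares 0: none.
The most common triads (4) are shared with Bb major.

Bb major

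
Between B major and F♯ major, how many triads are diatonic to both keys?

Diatonic triads of B major: B major (I), C♯ minor (ii), D♯ minor (iii), E major (IV), F♯ major (V), G♯ minor (vi), A♯ diminished (vii°).
Diatonic triads of F♯ major: F♯ major (I), G♯ minor (ii), A♯ minor (iii), B major (IV), C♯ major (V), D♯ minor (vi), E♯ diminished (vii°).
Matching root and quality in both lists: B major, D♯ minor, F♯ major, G♯ minor.
That gives 4 common triads.

4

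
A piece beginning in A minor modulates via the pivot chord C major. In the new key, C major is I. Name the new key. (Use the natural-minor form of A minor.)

The numeral I denotes a major triad on scale degree 1. With C on degree 1, the tonic of the new key is C.
Degree 1 carries a major triad in major keys, so the destination is C major.
Check: the diatonic triads of C major are C (I), Dm (ii), Em (iii), F (IV), G (V), Am (vi), Bdim (vii°) — C major is indeed I.

C major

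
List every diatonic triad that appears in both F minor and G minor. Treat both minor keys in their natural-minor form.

Cm, Eb

Triads in F minor (natural minor): Fm (i), Gdim (ii°), Ab (III), Bbm (iv), Cm (v), Db (VI), Eb (VII).
Triads in G minor (natural minor): Gm (i), Adim (ii°), Bb (III), Cm (iv), Dm (v), Eb (VI), F (VII).
Shared triads with their functions: Cm (v in F minor, iv in G minor); Eb (VII in F minor, VI in G minor).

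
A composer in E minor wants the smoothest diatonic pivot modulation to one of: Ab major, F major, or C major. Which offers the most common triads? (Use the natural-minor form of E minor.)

C major

Triads of E minor (natural minor): Em (i), F#dim (ii°), G (III), Am (iv), Bm (v), C (VI), D (VII).
Ab major shares 0: none.
F major shares 2: Am, C.
C major shares 4: Em, G, Am, C.
The most common triads (4) are shared with C major.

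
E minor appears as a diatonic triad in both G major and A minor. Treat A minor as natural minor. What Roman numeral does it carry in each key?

The scale of G major is G A B C D E F#; E is degree 6, and the triad built there (E-G-B) is minor, so it is vi.
The scale of A minor (natural minor) is A B C D E F G; E is degree 5, and the triad built there (E-G-B) is minor, so it is v.

vi in G major; v in A minor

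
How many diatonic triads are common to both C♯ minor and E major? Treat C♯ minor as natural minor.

7

Diatonic triads of C♯ minor (natural minor): C♯ minor (i), D♯ diminished (ii°), E major (III), F♯ minor (iv), G♯ minor (v), A major (VI), B major (VII).
Diatonic triads of E major: E major (I), F♯ minor (ii), G♯ minor (iii), A major (IV), B major (V), C♯ minor (vi), D♯ diminished (vii°).
Matching root and quality in both lists: C♯ minor, D♯ diminished, E major, F♯ minor, G♯ minor, A major, B major.
That gives 7 common triads.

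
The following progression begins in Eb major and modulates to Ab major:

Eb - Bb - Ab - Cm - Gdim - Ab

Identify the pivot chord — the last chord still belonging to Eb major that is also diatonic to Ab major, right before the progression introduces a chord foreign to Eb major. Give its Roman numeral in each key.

Chords diatonic to Eb major: Eb, Fm, Gm, Ab, Bb, Cm, Ddim.
Reading the progression, the first chord not in that set is Gdim, so the modulation leaves Eb major there.
The chord immediately before Gdim is Cm, which is diatonic to both keys: vi in Eb major and iii in Ab major.

Cm — vi in Eb major, iii in Ab major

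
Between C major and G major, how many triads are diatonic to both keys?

Diatonic triads of C major: C (I), Dm (ii), Em (iii), F (IV), G (V), Am (vi), Bdim (vii°).
Diatonic triads of G major: G (I), Am (ii), Bm (iii), C (IV), D (V), Em (vi), F#dim (vii°).
Matching root and quality in both lists: C, Em, G, Am.
That gives 4 common triads.

4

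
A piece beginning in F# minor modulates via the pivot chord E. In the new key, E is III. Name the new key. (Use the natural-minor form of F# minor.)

The numeral III denotes a major triad on scale degree 3. With E on degree 3, the tonic of the new key is C#.
Degree 3 carries a major triad in natural-minor keys, so the destination is C# minor.
Check: the diatonic triads of C# minor (natural minor) are C#m (i), D#dim (ii°), E (III), F#m (iv), G#m (v), A (VI), B (VII) — E is indeed III.

C# minor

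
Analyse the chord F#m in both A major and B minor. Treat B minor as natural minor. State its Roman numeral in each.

The scale of A major is A B C# D E F# G#; F# is degree 6, and the triad built there (F#-A-C#) is minor, so it is vi.
The scale of B minor (natural minor) is B C# D E F# G A; F# is degree 5, and the triad built there (F#-A-C#) is minor, so it is v.

vi in A major; v in B minor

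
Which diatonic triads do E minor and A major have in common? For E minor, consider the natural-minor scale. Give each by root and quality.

Bm, D

Triads in E minor (natural minor): Em (i), F♯dim (ii°), G (III), Am (iv), Bm (v), C (VI), D (VII).
Triads in A major: A (I), Bm (ii), C♯m (iii), D (IV), E (V), F♯m (vi), G♯dim (vii°).
Shared triads with their functions: Bm (v in E minor, ii in A major); D (VII in E minor, IV in A major).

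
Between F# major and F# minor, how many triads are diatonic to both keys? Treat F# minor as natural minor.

Diatonic triads of F# major: F# major (I), G# minor (ii), A# minor (iii), B major (IV), C# major (V), D# minor (vi), E# diminished (vii°).
Diatonic triads of F# minor (natural minor): F# minor (i), G# diminished (ii°), A major (III), B minor (iv), C# minor (v), D major (VI), E major (VII).
No triad has the same root and quality in both keys.

0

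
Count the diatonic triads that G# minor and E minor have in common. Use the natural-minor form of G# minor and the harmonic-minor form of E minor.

1

Diatonic triads of G# minor (natural minor): G#m (i), A#dim (ii°), B (III), C#m (iv), D#m (v), E (VI), F# (VII).
Diatonic triads of E minor (harmonic minor): Em (i), F#dim (ii°), Gaug (III+), Am (iv), B (V), C (VI), D#dim (vii°).
Matching root and quality in both lists: B.
That gives 1 common triad.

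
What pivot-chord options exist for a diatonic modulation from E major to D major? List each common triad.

F#m, A

Triads in E major: E major (I), F# minor (ii), G# minor (iii), A major (IV), B major (V), C# minor (vi), D# diminished (vii°).
Triads in D major: D major (I), E minor (ii), F# minor (iii), G major (IV), A major (V), B minor (vi), C# diminished (vii°).
Shared triads with their functions: F# minor (ii in E major, iii in D major); A major (IV in E major, V in D major).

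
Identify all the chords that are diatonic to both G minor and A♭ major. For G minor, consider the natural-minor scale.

Cm, E♭

Triads in G minor (natural minor): G minor (i), A diminished (ii°), B♭ major (III), C minor (iv), D minor (v), E♭ major (VI), F major (VII).
Triads in A♭ major: A♭ major (I), B♭ minor (ii), C minor (iii), D♭ major (IV), E♭ major (V), F minor (vi), G diminished (vii°).
Shared triads with their functions: C minor (iv in G minor, iii in A♭ major); E♭ major (VI in G minor, V in A♭ major).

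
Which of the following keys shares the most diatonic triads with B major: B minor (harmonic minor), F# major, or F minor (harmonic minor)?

Triads of B major: B major (I), C# minor (ii), D# minor (iii), E major (IV), F# major (V), G# minor (vi), A# diminished (vii°).
B minor (harmonic minor) shares 2: F#, A#dim.
F# major shares 4: B, D#m, F#, G#m.
F minor (harmonic minor) shares 0: none.
The most common triads (4) are shared with F# major.

F# major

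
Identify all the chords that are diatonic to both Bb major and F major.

Bb, Dm, F, Gm

Triads in Bb major: Bb (I), Cm (ii), Dm (iii), Eb (IV), F (V), Gm (vi), Adim (vii°).
Triads in F major: F (I), Gm (ii), Am (iii), Bb (IV), C (V), Dm (vi), Edim (vii°).
Shared triads with their functions: Bb (I in Bb major, IV in F major); Dm (iii in Bb major, vi in F major); F (V in Bb major, I in F major); Gm (vi in Bb major, ii in F major).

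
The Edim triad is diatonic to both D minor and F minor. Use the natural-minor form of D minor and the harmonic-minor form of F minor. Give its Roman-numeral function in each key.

The scale of D minor (natural minor) is D E F G A Bb C; E is degree 2, and the triad built there (E-G-Bb) is diminished, so it is ii°.
The scale of F minor (harmonic minor) is F G Ab Bb C Db E; E is degree 7, and the triad built there (E-G-Bb) is diminished, so it is vii°.

ii° in D minor; vii° in F minor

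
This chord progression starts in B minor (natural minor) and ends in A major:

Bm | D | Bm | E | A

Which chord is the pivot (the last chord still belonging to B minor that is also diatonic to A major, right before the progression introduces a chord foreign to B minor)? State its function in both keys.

Chords diatonic to B minor: Bm, C#dim, D, Em, F#m, G, A.
Reading the progression, the first chord not in that set is E, so the modulation leaves B minor there.
The chord immediately before E is Bm, which is diatonic to both keys: i in B minor and ii in A major.

Bm — i in B minor, ii in A major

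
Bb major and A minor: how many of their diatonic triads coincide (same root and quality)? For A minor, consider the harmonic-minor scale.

2

Diatonic triads of Bb major: Bb major (I), C minor (ii), D minor (iii), Eb major (IV), F major (V), G minor (vi), A diminished (vii°).
Diatonic triads of A minor (harmonic minor): A minor (i), B diminished (ii°), C augmented (III+), D minor (iv), E major (V), F major (VI), G# diminished (vii°).
Matching root and quality in both lists: D minor, F major.
That gives 2 common triads.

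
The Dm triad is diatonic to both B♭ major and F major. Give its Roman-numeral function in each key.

iii in B♭ major; vi in F major

The scale of B♭ major is B♭ C D E♭ F G A; D is degree 3, and the triad built there (D-F-A) is minor, so it is iii.
The scale of F major is F G A B♭ C D E; D is degree 6, and the triad built there (D-F-A) is minor, so it is vi.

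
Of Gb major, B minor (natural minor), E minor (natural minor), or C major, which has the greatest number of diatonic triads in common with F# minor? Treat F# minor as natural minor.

B minor

Triads of F# minor (natural minor): F# minor (i), G# diminished (ii°), A major (III), B minor (iv), C# minor (v), D major (VI), E major (VII).
Gb major shares 0: none.
B minor (natural minor) shares 4: F#m, A, Bm, D.
E minor (natural minor) shares 2: Bm, D.
C major shares 0: none.
The most common triads (4) are shared with B minor.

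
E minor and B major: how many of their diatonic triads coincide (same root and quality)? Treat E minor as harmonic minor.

Diatonic triads of E minor (harmonic minor): Em (i), F♯dim (ii°), Gaug (III+), Am (iv), B (V), C (VI), D♯dim (vii°).
Diatonic triads of B major: B (I), C♯m (ii), D♯m (iii), E (IV), F♯ (V), G♯m (vi), A♯dim (vii°).
Matching root and quality in both lists: B.
That gives 1 common triad.

1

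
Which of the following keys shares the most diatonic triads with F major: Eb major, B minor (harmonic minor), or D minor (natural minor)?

Triads of F major: F (I), Gm (ii), Am (iii), Bb (IV), C (V), Dm (vi), Edim (vii°).
Eb major shares 2: Gm, Bb.
B minor (harmonic minor) shares 0: none.
D minor (natural minor) shares 7: F, Gm, Am, Bb, C, Dm, Edim.
The most common triads (7) are shared with D minor.

D minor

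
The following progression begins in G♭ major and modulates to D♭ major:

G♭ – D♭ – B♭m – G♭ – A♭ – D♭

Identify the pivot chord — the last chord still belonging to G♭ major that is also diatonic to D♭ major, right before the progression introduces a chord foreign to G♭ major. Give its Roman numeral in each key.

G♭ — I in G♭ major, IV in D♭ major

Chords diatonic to G♭ major: G♭, A♭m, B♭m, C♭, D♭, E♭m, Fdim.
Reading the progression, the first chord not in that set is A♭, so the modulation leaves G♭ major there.
The chord immediately before A♭ is G♭, which is diatonic to both keys: I in G♭ major and IV in D♭ major.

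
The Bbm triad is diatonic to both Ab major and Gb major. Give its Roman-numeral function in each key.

ii in Ab major; iii in Gb major

The scale of Ab major is Ab Bb C Db Eb F G; Bb is degree 2, and the triad built there (Bb-Db-F) is minor, so it is ii.
The scale of Gb major is Gb Ab Bb Cb Db Eb F; Bb is degree 3, and the triad built there (Bb-Db-F) is minor, so it is iii.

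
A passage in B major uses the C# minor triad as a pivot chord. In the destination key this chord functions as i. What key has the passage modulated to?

C# minor

The numeral i denotes a minor triad on scale degree 1. With C# on degree 1, the tonic of the new key is C#.
Degree 1 carries a minor triad in minor keys, so the destination is C# minor.
Check: the diatonic triads of C# minor (natural minor) are C#m (i), D#dim (ii°), E (III), F#m (iv), G#m (v), A (VI), B (VII) — C# minor is indeed i.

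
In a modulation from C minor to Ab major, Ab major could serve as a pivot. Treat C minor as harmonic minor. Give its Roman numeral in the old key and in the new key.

The scale of C minor (harmonic minor) is C D Eb F G Ab B; Ab is degree 6, and the triad built there (Ab-C-Eb) is major, so it is VI.
The scale of Ab major is Ab Bb C Db Eb F G; Ab is degree 1, and the triad built there (Ab-C-Eb) is major, so it is I.

VI in C minor; I in Ab major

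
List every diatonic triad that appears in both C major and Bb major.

Dm, F

Triads in C major: C major (I), D minor (ii), E minor (iii), F major (IV), G major (V), A minor (vi), B diminished (vii°).
Triads in Bb major: Bb major (I), C minor (ii), D minor (iii), Eb major (IV), F major (V), G minor (vi), A diminished (vii°).
Shared triads with their functions: D minor (ii in C major, iii in Bb major); F major (IV in C major, V in Bb major).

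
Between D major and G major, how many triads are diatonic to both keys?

Diatonic triads of D major: D (I), Em (ii), F#m (iii), G (IV), A (V), Bm (vi), C#dim (vii°).
Diatonic triads of G major: G (I), Am (ii), Bm (iii), C (IV), D (V), Em (vi), F#dim (vii°).
Matching root and quality in both lists: D, Em, G, Bm.
That gives 4 common triads.

4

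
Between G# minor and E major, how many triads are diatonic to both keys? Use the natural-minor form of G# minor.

Diatonic triads of G# minor (natural minor): G# minor (i), A# diminished (ii°), B major (III), C# minor (iv), D# minor (v), E major (VI), F# major (VII).
Diatonic triads of E major: E major (I), F# minor (ii), G# minor (iii), A major (IV), B major (V), C# minor (vi), D# diminished (vii°).
Matching root and quality in both lists: G# minor, B major, C# minor, E major.
That gives 4 common triads.

4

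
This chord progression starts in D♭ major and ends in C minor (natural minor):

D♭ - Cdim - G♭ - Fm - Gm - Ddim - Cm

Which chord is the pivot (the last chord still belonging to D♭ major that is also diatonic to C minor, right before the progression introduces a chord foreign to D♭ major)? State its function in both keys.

Chords diatonic to D♭ major: D♭, E♭m, Fm, G♭, A♭, B♭m, Cdim.
Reading the progression, the first chord not in that set is Gm, so the modulation leaves D♭ major there.
The chord immediately before Gm is Fm, which is diatonic to both keys: iii in D♭ major and iv in C minor.

Fm — iii in D♭ major, iv in C minor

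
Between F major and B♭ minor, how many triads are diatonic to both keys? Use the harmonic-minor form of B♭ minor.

Diatonic triads of F major: F (I), Gm (ii), Am (iii), B♭ (IV), C (V), Dm (vi), Edim (vii°).
Diatonic triads of B♭ minor (harmonic minor): B♭m (i), Cdim (ii°), D♭aug (III+), E♭m (iv), F (V), G♭ (VI), Adim (vii°).
Matching root and quality in both lists: F.
That gives 1 common triad.

1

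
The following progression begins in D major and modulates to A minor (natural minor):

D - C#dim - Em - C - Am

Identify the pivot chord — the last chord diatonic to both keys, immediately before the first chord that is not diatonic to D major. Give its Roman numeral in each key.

Chords diatonic to D major: D, Em, F#m, G, A, Bm, C#dim.
Reading the progression, the first chord not in that set is C, so the modulation leaves D major there.
The chord immediately before C is Em, which is diatonic to both keys: ii in D major and v in A minor.

Em — ii in D major, v in A minor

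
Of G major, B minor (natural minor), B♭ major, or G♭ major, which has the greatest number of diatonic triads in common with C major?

G major

Triads of C major: C (I), Dm (ii), Em (iii), F (IV), G (V), Am (vi), Bdim (vii°).
G major shares 4: C, Em, G, Am.
B minor (natural minor) shares 2: Em, G.
B♭ major shares 2: Dm, F.
G♭ major shares 0: none.
The most common triads (4) are shared with G major.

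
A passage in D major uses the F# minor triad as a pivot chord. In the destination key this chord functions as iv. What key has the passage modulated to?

The numeral iv denotes a minor triad on scale degree 4. With F# on degree 4, the tonic of the new key is C#.
Degree 4 carries a minor triad in minor keys, so the destination is C# minor.
Check: the diatonic triads of C# minor (natural minor) are C#m (i), D#dim (ii°), E (III), F#m (iv), G#m (v), A (VI), B (VII) — F# minor is indeed iv.

C# minor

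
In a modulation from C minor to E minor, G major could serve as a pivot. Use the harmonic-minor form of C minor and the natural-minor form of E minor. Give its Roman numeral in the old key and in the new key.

The scale of C minor (harmonic minor) is C D Eb F G Ab B; G is degree 5, and the triad built there (G-B-D) is major, so it is V.
The scale of E minor (natural minor) is E F# G A B C D; G is degree 3, and the triad built there (G-B-D) is major, so it is III.

V in C minor; III in E minor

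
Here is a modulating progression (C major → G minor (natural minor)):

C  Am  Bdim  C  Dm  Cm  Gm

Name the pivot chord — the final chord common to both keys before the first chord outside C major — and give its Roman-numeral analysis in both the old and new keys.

Chords diatonic to C major: C, Dm, Em, F, G, Am, Bdim.
Reading the progression, the first chord not in that set is Cm, so the modulation leaves C major there.
The chord immediately before Cm is Dm, which is diatonic to both keys: ii in C major and v in G minor.

Dm — ii in C major, v in G minor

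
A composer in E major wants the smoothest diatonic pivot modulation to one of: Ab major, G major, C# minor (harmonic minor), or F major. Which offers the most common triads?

C# minor

Triads of E major: E major (I), F# minor (ii), G# minor (iii), A major (IV), B major (V), C# minor (vi), D# diminished (vii°).
Ab major shares 0: none.
G major shares 0: none.
C# minor (harmonic minor) shares 4: F#m, A, C#m, D#dim.
F major shares 0: none.
The most common triads (4) are shared with C# minor.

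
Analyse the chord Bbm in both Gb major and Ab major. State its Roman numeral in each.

The scale of Gb major is Gb Ab Bb Cb Db Eb F; Bb is degree 3, and the triad built there (Bb-Db-F) is minor, so it is iii.
The scale of Ab major is Ab Bb C Db Eb F G; Bb is degree 2, and the triad built there (Bb-Db-F) is minor, so it is ii.

iii in Gb major; ii in Ab major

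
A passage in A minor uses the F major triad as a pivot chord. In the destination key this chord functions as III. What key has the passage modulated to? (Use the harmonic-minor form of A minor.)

D minor

The numeral III denotes a major triad on scale degree 3. With F on degree 3, the tonic of the new key is D.
Degree 3 carries a major triad in natural-minor keys, so the destination is D minor.
Check: the diatonic triads of D minor (natural minor) are Dm (i), Edim (ii°), F (III), Gm (iv), Am (v), Bb (VI), C (VII) — F major is indeed III.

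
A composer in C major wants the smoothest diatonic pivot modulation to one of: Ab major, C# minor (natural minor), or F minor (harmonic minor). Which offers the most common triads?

Triads of C major: C major (I), D minor (ii), E minor (iii), F major (IV), G major (V), A minor (vi), B diminished (vii°).
Ab major shares 0: none.
C# minor (natural minor) shares 0: none.
F minor (harmonic minor) shares 1: C.
The most common triads (1) are shared with F minor.

F minor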